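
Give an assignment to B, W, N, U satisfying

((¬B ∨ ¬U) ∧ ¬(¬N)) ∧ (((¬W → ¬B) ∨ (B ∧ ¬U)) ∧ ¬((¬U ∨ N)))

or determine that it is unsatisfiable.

Case N = True: the conjunct ¬((¬U ∨ N)) becomes ¬((¬U ∨ True)) = False.
Case N = False: the conjunct ¬(¬N) becomes ¬(¬False) = False.
Both cases fail — unsatisfiable.

The formula is unsatisfiable.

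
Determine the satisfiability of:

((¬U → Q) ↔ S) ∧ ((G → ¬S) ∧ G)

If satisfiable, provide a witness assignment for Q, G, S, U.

Q=F, G=T, S=F, U=F

  (¬U → Q) ↔ S = True
    ¬U → Q = False
      ¬U = True
  (G → ¬S) ∧ G = True
    G → ¬S = True
      ¬S = True
Both conjuncts True, so the formula holds.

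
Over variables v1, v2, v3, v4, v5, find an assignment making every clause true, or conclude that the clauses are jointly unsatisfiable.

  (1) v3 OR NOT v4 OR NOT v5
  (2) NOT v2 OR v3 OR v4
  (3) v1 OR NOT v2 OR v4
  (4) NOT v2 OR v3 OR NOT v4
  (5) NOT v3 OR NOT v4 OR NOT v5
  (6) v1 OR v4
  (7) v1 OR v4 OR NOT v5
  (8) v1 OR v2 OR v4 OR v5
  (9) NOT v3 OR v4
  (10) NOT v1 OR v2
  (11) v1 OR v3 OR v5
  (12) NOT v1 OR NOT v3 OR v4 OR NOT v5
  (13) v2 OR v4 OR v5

v1=F, v2=T, v3=T, v4=T, v5=F

Set v1 = False.
  then (v1 OR v4) forces v4 = True.
Set v2 = True.
  then (NOT v2 OR v3 OR NOT v4) forces v3 = True.
  then (NOT v3 OR NOT v4 OR NOT v5) forces v5 = False.
All clauses satisfied.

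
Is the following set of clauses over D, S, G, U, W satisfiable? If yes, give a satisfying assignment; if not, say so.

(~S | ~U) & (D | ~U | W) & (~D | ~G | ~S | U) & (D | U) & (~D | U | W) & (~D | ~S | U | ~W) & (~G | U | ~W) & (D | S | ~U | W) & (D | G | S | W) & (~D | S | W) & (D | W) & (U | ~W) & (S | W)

D=T, S=F, G=T, U=T, W=T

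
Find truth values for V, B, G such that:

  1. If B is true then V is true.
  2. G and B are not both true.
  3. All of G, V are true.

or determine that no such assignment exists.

V = True; B = False; G = True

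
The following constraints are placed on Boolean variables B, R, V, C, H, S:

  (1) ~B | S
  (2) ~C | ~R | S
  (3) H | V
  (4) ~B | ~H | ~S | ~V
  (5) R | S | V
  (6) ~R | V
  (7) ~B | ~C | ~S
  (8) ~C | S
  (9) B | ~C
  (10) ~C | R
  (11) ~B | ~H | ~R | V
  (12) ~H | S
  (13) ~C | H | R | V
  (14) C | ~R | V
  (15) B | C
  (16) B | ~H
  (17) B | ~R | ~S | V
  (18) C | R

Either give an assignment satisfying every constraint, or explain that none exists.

B = True; R = True; V = True; C = False; H = False; S = True

Try B = False:
  (B | ~C) forces C = False.
  clause (B | C) is falsified — backtrack.
So B = True.
  then (~B | S) forces S = True.
  then (~B | ~C | ~S) forces C = False.
  then (C | R) forces R = True.
  then (~R | V) forces V = True.
  then (~B | ~H | ~S | ~V) forces H = False.
All clauses satisfied.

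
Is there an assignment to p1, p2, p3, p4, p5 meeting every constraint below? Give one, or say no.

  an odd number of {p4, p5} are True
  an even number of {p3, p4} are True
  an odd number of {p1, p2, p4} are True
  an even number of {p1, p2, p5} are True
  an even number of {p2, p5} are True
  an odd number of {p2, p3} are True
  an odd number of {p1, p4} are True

p1 = False, p2 = False, p3 = True, p4 = True, p5 = False

{p4, p5}: 1 true → odd ✓
{p3, p4}: 2 true → even ✓
{p1, p2, p4}: 1 true → odd ✓
{p1, p2, p5}: 0 true → even ✓
{p2, p5}: 0 true → even ✓
{p2, p3}: 1 true → odd ✓
{p1, p4}: 1 true → odd ✓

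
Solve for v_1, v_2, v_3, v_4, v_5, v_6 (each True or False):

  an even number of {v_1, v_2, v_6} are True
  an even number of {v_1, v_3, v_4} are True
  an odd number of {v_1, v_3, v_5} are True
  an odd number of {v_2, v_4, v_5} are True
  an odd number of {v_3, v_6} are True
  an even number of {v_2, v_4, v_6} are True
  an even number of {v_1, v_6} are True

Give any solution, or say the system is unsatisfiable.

v_1=T; v_2=F; v_3=F; v_4=T; v_5=F; v_6=T

{v_1, v_2, v_6}: 2 true → even ✓
{v_1, v_3, v_4}: 2 true → even ✓
{v_1, v_3, v_5}: 1 true → odd ✓
{v_2, v_4, v_5}: 1 true → odd ✓
{v_3, v_6}: 1 true → odd ✓
{v_2, v_4, v_6}: 2 true → even ✓
{v_1, v_6}: 2 true → even ✓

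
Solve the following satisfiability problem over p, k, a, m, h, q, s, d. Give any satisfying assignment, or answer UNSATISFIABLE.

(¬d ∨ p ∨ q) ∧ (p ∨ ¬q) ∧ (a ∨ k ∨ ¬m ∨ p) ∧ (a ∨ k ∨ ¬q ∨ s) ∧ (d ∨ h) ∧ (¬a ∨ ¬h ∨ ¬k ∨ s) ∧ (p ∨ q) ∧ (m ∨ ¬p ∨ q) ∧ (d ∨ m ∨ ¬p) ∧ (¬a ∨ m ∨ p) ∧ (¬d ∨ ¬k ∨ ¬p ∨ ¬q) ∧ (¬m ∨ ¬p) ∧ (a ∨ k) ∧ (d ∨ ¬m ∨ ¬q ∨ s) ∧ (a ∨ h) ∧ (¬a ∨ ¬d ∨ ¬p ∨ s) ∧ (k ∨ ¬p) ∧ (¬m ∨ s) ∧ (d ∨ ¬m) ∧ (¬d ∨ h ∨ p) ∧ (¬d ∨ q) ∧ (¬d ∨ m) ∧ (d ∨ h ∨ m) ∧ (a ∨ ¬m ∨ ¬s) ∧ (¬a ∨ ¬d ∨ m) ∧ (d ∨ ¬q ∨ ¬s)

Unsatisfiable — no assignment works.

Case p = True:
  (¬m ∨ ¬p) forces m = False.
  (m ∨ ¬p ∨ q) forces q = True.
  (d ∨ m ∨ ¬p) forces d = True.
  Clause (¬d ∨ m) is falsified — contradiction.
Case p = False:
  (p ∨ ¬q) forces q = False.
  Clause (p ∨ q) is falsified — contradiction.
Both cases fail, so the formula is unsatisfiable.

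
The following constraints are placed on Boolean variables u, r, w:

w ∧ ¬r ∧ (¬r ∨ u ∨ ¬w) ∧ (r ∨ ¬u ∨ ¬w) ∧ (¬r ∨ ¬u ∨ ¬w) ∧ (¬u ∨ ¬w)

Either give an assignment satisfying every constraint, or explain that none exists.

Unit clause (w) forces w = True.
Unit clause (¬r) forces r = False.
In (r ∨ ¬u ∨ ¬w) only ¬u is left, so u = False.
Check each clause:
  (w): w holds.
  (¬r): ¬r holds.
  (¬r ∨ u ∨ ¬w): ¬r holds.
  (r ∨ ¬u ∨ ¬w): ¬u holds.
  (¬r ∨ ¬u ∨ ¬w): ¬r holds.
  (¬u ∨ ¬w): ¬u holds.
All clauses satisfied.

u=F; r=F; w=T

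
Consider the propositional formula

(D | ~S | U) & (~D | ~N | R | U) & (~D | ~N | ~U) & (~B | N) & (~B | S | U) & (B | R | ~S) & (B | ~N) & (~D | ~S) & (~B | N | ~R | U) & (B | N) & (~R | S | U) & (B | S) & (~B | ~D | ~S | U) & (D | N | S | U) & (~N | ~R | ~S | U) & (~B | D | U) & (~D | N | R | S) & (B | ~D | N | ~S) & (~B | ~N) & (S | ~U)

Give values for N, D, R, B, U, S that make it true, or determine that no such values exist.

Case N = True:
  (B | ~N) forces B = True.
  Clause (~B | ~N) is falsified — contradiction.
Case N = False:
  (~B | N) forces B = False.
  Clause (B | N) is falsified — contradiction.
Both cases fail, so the formula is unsatisfiable.

Unsatisfiable — no assignment works.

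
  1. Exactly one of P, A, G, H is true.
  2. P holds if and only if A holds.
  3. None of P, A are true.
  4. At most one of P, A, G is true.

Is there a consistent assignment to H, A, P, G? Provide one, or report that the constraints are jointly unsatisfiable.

H = True; A = False; P = False; G = False

  (1) {P, A, G, H}: 1 true — exactly one ✓
  (2) P=F, A=F — same ✓
  (3) {P, A}: 0 true — none ✓
  (4) {P, A, G}: 0 true — at most one ✓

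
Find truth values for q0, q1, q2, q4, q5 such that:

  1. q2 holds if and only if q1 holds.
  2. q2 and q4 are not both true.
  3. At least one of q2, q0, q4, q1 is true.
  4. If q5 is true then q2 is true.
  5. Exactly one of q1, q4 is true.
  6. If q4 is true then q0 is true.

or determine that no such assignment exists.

q0=T; q1=T; q2=T; q4=F; q5=T

  (1) q2=T, q1=T — same ✓
  (2) q2=T, q4=F — not both ✓
  (3) {q2, q0, q4, q1}: 3 true — at least one ✓
  (4) q5=T ⇒ q2: T ✓
  (5) {q1, q4}: 1 true — exactly one ✓
  (6) q4=F ⇒ q0: vacuous ✓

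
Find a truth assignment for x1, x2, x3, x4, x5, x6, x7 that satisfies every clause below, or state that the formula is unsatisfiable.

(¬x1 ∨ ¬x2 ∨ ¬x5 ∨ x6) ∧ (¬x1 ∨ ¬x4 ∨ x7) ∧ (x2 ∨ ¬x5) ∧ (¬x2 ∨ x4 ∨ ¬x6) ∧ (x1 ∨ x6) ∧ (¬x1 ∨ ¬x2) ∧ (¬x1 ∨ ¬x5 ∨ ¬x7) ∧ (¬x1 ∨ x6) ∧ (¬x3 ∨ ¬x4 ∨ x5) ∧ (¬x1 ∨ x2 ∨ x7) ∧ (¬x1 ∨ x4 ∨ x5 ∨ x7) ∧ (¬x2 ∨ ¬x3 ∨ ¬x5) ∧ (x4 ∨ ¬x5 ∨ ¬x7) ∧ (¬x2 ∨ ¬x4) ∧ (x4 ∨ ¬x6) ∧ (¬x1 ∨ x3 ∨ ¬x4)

x1 = False, x2 = False, x3 = False, x4 = True, x5 = False, x6 = True, x7 = False

Set x1 = False.
  then (x1 ∨ x6) forces x6 = True.
  then (x4 ∨ ¬x6) forces x4 = True.
  then (¬x2 ∨ ¬x4) forces x2 = False.
  then (x2 ∨ ¬x5) forces x5 = False.
  then (¬x3 ∨ ¬x4 ∨ x5) forces x3 = False.
Set x7 = False.
All clauses satisfied.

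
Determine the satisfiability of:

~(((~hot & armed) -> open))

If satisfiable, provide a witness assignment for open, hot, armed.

open = False, hot = False, armed = True

  ~(((~hot & armed) -> open)) = True
    (~hot & armed) -> open = False
      ~hot & armed = True
        ~hot = True
The formula evaluates to True.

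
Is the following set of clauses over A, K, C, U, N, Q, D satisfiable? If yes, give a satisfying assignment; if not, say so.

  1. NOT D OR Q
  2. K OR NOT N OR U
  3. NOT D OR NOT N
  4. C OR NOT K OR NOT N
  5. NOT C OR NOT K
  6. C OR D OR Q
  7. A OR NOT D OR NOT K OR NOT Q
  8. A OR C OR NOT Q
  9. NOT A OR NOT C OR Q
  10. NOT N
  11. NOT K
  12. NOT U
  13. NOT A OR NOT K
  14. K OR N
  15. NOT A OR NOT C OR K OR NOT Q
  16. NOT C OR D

UNSATISFIABLE

Case K = True:
  Clause (NOT K) is falsified — contradiction.
Case K = False:
  (NOT N) forces N = False.
  Clause (K OR N) is falsified — contradiction.
Both cases fail, so the formula is unsatisfiable.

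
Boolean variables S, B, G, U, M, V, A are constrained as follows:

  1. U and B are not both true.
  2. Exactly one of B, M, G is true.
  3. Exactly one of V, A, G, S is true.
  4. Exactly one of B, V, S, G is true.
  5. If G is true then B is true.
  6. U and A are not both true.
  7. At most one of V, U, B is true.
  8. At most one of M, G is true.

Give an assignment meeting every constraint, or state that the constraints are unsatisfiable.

S=T, B=F, G=F, U=T, M=T, V=F, A=F

  (1) U=T, B=F — not both ✓
  (2) {B, M, G}: 1 true — exactly one ✓
  (3) {V, A, G, S}: 1 true — exactly one ✓
  (4) {B, V, S, G}: 1 true — exactly one ✓
  (5) G=F ⇒ B: vacuous ✓
  (6) U=T, A=F — not both ✓
  (7) {V, U, B}: 1 true — at most one ✓
  (8) {M, G}: 1 true — at most one ✓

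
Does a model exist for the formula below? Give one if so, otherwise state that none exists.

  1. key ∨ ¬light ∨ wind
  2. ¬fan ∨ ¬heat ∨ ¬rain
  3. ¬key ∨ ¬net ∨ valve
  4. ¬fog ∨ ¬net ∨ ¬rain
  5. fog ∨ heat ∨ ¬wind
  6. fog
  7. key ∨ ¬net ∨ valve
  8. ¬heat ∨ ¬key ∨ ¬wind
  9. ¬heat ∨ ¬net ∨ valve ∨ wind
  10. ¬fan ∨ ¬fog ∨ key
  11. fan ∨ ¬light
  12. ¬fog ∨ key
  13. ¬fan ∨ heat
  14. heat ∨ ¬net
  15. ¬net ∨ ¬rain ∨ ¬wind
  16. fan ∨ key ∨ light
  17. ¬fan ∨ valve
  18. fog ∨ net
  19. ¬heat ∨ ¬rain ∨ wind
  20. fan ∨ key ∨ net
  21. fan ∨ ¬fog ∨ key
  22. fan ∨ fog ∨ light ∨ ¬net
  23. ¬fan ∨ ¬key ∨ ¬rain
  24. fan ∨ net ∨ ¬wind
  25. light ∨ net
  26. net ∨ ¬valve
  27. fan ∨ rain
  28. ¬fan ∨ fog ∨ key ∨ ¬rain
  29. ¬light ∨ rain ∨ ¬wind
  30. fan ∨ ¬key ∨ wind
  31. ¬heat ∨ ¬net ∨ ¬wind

net = True; wind = False; light = True; valve = True; heat = True; fog = True; key = True; rain = False; fan = True

Unit clause (fog) forces fog = True.
In (¬fog ∨ key) only key is left, so key = True.
Set net = True.
  then (¬key ∨ ¬net ∨ valve) forces valve = True.
  then (¬fog ∨ ¬net ∨ ¬rain) forces rain = False.
  then (heat ∨ ¬net) forces heat = True.
  then (fan ∨ rain) forces fan = True.
  then (¬heat ∨ ¬net ∨ ¬wind) forces wind = False.
Set light = True.
All clauses satisfied.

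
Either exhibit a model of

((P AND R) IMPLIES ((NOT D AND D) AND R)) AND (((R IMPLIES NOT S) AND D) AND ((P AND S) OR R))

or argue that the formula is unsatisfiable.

R: True; S: False; P: False; D: True

  (P AND R) IMPLIES ((NOT D AND D) AND R) = True
    P AND R = False
    (NOT D AND D) AND R = False
      NOT D AND D = False
        NOT D = False
  ((R IMPLIES NOT S) AND D) AND ((P AND S) OR R) = True
    (R IMPLIES NOT S) AND D = True
      R IMPLIES NOT S = True
        NOT S = True
    (P AND S) OR R = True
      P AND S = False
Both conjuncts True, so the formula holds.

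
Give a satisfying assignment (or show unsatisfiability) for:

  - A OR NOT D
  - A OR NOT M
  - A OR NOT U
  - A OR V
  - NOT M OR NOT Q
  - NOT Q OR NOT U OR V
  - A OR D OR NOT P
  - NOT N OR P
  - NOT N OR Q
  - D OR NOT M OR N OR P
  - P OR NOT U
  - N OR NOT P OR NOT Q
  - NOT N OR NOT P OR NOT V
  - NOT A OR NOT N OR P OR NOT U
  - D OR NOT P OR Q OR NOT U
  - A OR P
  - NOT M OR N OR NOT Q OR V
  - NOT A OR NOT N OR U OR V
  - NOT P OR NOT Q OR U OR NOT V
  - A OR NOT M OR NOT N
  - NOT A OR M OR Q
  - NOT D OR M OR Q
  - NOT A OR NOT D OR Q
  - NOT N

M: False, D: False, V: True, N: False, P: False, Q: True, U: False, A: True

Unit clause (NOT N) forces N = False.
Set M = False.
Set D = False.
Set V = True.
Try P = True:
  (A OR D OR NOT P) forces A = True.
  (N OR NOT P OR NOT Q) forces Q = False.
  clause (NOT A OR M OR Q) is falsified — backtrack.
So P = False.
  then (P OR NOT U) forces U = False.
  then (A OR P) forces A = True.
  then (NOT A OR M OR Q) forces Q = True.
All clauses satisfied.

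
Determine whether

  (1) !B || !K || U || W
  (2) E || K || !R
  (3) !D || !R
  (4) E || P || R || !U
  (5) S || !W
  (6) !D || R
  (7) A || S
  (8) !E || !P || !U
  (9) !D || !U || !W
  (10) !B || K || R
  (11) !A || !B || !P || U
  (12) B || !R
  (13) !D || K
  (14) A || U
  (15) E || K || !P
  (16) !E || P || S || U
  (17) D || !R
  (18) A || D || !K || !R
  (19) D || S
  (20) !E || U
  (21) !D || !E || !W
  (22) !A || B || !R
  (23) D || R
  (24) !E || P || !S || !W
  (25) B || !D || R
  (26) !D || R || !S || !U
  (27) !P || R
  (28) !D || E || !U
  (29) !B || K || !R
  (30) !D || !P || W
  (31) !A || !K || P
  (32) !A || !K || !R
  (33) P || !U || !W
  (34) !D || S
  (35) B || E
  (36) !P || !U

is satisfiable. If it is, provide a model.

Case R = True:
  (!D || !R) forces D = False.
  Clause (D || !R) is falsified — contradiction.
Case R = False:
  (!D || R) forces D = False.
  Clause (D || R) is falsified — contradiction.
Both cases fail, so the formula is unsatisfiable.

Unsatisfiable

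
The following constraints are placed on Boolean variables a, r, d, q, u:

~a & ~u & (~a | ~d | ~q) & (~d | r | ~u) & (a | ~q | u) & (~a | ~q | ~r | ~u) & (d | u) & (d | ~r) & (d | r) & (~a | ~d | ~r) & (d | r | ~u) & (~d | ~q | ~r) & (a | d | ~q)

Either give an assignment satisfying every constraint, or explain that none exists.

Unit clause (~a) forces a = False.
Unit clause (~u) forces u = False.
In (a | ~q | u) only ~q is left, so q = False.
In (d | u) only d is left, so d = True.
Set r = True.
All clauses satisfied.

a = False, r = True, d = True, q = False, u = False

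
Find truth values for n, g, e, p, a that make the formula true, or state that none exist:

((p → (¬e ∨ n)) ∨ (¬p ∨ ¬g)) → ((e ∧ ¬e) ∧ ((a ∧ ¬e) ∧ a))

n = False, g = True, e = True, p = True, a = True

  ((p → (¬e ∨ n)) ∨ (¬p ∨ ¬g)) → ((e ∧ ¬e) ∧ ((a ∧ ¬e) ∧ a)) = True
    (p → (¬e ∨ n)) ∨ (¬p ∨ ¬g) = False
      p → (¬e ∨ n) = False
        ¬e ∨ n = False
          ¬e = False
      ¬p ∨ ¬g = False
        ¬p = False
        ¬g = False
    (e ∧ ¬e) ∧ ((a ∧ ¬e) ∧ a) = False
      e ∧ ¬e = False
        ¬e = False
      (a ∧ ¬e) ∧ a = False
        a ∧ ¬e = False
          ¬e = False
The formula evaluates to True.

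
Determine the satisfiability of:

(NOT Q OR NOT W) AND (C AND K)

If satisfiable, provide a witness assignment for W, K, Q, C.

W = True, K = True, Q = False, C = True

  NOT Q OR NOT W = True
    NOT Q = True
    NOT W = False
  C AND K = True
Both conjuncts True, so the formula holds.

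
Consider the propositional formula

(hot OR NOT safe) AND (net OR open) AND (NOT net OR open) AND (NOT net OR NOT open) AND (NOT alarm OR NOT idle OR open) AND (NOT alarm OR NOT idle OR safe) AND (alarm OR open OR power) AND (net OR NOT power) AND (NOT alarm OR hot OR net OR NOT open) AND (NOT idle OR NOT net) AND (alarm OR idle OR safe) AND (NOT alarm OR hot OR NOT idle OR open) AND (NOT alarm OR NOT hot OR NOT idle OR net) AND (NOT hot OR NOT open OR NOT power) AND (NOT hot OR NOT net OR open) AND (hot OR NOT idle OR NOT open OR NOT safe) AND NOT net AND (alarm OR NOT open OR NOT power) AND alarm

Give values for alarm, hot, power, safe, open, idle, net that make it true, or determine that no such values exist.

Unit clause (NOT net) forces net = False.
Unit clause (alarm) forces alarm = True.
In (net OR open) only open is left, so open = True.
In (net OR NOT power) only NOT power is left, so power = False.
In (NOT alarm OR hot OR net OR NOT open) only hot is left, so hot = True.
In (NOT alarm OR NOT hot OR NOT idle OR net) only NOT idle is left, so idle = False.
Set safe = False.
All clauses satisfied.

alarm=T, hot=T, power=F, safe=F, open=T, idle=F, net=F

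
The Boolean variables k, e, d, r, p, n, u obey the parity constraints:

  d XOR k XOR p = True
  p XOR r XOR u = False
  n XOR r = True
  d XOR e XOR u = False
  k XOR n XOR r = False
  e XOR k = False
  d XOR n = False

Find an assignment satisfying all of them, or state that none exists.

k=T; e=T; d=F; r=T; p=F; n=F; u=T

d XOR k XOR p = F XOR T XOR F = True ✓
p XOR r XOR u = F XOR T XOR T = False ✓
n XOR r = F XOR T = True ✓
d XOR e XOR u = F XOR T XOR T = False ✓
k XOR n XOR r = T XOR F XOR T = False ✓
e XOR k = T XOR T = False ✓
d XOR n = F XOR F = False ✓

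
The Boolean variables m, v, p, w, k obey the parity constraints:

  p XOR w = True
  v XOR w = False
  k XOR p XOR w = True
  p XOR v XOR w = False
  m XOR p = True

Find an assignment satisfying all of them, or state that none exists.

m = True, v = True, p = False, w = True, k = False

p XOR w = F XOR T = True ✓
v XOR w = T XOR T = False ✓
k XOR p XOR w = F XOR F XOR T = True ✓
p XOR v XOR w = F XOR T XOR T = False ✓
m XOR p = T XOR F = True ✓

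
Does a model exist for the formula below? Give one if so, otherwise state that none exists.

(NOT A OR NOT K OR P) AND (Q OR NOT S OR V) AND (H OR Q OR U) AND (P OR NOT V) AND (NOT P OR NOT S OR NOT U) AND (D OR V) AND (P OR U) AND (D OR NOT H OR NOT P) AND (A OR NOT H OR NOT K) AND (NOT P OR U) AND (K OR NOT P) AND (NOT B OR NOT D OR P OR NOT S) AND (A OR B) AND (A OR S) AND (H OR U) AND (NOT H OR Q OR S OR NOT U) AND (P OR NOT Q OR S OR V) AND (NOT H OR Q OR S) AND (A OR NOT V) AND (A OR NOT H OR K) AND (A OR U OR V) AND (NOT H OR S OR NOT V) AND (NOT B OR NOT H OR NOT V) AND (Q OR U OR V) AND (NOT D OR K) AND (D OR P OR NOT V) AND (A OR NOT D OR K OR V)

B = False, V = True, K = True, A = True, U = True, D = False, Q = False, S = False, P = True, H = False

Set B = False.
  then (A OR B) forces A = True.
Set V = True.
  then (P OR NOT V) forces P = True.
  then (NOT P OR U) forces U = True.
  then (K OR NOT P) forces K = True.
  then (NOT P OR NOT S OR NOT U) forces S = False.
  then (NOT H OR S OR NOT V) forces H = False.
Set D = False.
Set Q = False.
All clauses satisfied.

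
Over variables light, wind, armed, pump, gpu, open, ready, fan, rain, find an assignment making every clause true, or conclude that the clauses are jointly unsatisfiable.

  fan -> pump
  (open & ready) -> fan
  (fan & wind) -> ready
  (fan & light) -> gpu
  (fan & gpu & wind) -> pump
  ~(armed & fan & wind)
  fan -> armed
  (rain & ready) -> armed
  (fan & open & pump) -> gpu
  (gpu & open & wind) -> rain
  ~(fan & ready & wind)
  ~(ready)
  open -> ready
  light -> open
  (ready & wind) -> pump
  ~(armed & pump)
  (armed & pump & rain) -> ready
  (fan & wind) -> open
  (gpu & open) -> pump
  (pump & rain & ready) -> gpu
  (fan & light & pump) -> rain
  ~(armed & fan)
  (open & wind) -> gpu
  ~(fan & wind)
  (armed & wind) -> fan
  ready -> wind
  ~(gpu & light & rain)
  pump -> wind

Unit clause (~ready) forces ready = False.
In (~open | ready) only ~open is left, so open = False.
In (~light | open) only ~light is left, so light = False.
Set wind = True.
  then (~fan | ~wind) forces fan = False.
  then (~armed | fan | ~wind) forces armed = False.
Set pump = True.
Set gpu = False.
Set rain = True.
All clauses satisfied.

light: False; wind: True; armed: False; pump: True; gpu: False; open: False; ready: False; fan: False; rain: True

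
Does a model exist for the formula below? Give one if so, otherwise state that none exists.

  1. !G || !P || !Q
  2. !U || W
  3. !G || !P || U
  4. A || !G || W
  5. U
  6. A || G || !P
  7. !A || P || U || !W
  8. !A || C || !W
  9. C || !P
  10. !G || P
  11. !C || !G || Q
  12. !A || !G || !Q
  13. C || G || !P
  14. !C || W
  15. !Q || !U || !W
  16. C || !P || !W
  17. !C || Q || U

C = False; P = False; W = True; U = True; A = False; G = False; Q = False

Unit clause (U) forces U = True.
In (!U || W) only W is left, so W = True.
In (!Q || !U || !W) only !Q is left, so Q = False.
Set C = False.
  then (!A || C || !W) forces A = False.
  then (C || !P) forces P = False.
  then (!G || P) forces G = False.
All clauses satisfied.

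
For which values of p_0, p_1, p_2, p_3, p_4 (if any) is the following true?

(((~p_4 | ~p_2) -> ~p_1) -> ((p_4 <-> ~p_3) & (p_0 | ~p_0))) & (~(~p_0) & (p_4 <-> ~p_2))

p_0 = True; p_1 = False; p_2 = True; p_3 = True; p_4 = False

  ((~p_4 | ~p_2) -> ~p_1) -> ((p_4 <-> ~p_3) & (p_0 | ~p_0)) = True
    (~p_4 | ~p_2) -> ~p_1 = True
      ~p_4 | ~p_2 = True
        ~p_4 = True
        ~p_2 = False
      ~p_1 = True
    (p_4 <-> ~p_3) & (p_0 | ~p_0) = True
      p_4 <-> ~p_3 = True
        ~p_3 = False
      p_0 | ~p_0 = True
        ~p_0 = False
  ~(~p_0) & (p_4 <-> ~p_2) = True
    ~(~p_0) = True
      ~p_0 = False
    p_4 <-> ~p_2 = True
      ~p_2 = False
Both conjuncts True, so the formula holds.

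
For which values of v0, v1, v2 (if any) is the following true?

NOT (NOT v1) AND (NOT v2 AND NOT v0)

v0 = False; v1 = True; v2 = False

  NOT (NOT v1) = True
    NOT v1 = False
  NOT v2 AND NOT v0 = True
    NOT v2 = True
    NOT v0 = True
Both conjuncts True, so the formula holds.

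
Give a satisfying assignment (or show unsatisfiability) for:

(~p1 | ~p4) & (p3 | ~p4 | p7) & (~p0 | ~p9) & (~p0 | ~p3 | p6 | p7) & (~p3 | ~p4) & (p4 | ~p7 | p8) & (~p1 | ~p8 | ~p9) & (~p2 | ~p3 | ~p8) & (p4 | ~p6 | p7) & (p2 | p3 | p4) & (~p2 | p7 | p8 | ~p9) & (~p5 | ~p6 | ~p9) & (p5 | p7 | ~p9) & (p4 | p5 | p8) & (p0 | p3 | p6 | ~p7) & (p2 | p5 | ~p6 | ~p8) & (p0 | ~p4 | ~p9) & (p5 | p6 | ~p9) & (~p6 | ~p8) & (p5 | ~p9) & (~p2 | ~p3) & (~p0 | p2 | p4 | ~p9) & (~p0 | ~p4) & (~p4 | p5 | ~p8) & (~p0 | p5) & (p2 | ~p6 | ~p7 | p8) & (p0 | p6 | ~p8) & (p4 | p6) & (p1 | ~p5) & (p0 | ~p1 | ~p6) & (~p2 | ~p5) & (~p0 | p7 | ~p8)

Set p0 = False.
Try p1 = True:
  (~p1 | ~p4) forces p4 = False.
  (p4 | p6) forces p6 = True.
  clause (p0 | ~p1 | ~p6) is falsified — backtrack.
So p1 = False.
  then (p1 | ~p5) forces p5 = False.
  then (p5 | ~p9) forces p9 = False.
Set p2 = True.
  then (~p2 | ~p3) forces p3 = False.
Try p4 = False:
  (p4 | p5 | p8) forces p8 = True.
  (~p6 | ~p8) forces p6 = False.
  clause (p0 | p6 | ~p8) is falsified — backtrack.
So p4 = True.
  then (p3 | ~p4 | p7) forces p7 = True.
  then (p0 | p3 | p6 | ~p7) forces p6 = True.
  then (~p6 | ~p8) forces p8 = False.
All clauses satisfied.

p0: False, p1: False, p2: True, p3: False, p4: True, p5: False, p6: True, p7: True, p8: False, p9: False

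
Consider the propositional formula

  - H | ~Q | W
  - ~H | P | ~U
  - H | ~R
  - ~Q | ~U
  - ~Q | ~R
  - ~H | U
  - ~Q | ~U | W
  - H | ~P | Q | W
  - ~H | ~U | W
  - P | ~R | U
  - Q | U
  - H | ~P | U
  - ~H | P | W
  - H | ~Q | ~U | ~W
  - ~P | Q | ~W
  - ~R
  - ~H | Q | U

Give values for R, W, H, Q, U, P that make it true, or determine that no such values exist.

R = False; W = True; H = False; Q = True; U = False; P = False

Unit clause (~R) forces R = False.
Set W = True.
Try H = True:
  (~H | U) forces U = True.
  (~H | P | ~U) forces P = True.
  (~Q | ~U) forces Q = False.
  clause (~P | Q | ~W) is falsified — backtrack.
So H = False.
Set Q = True.
  then (~Q | ~U) forces U = False.
  then (H | ~P | U) forces P = False.
All clauses satisfied.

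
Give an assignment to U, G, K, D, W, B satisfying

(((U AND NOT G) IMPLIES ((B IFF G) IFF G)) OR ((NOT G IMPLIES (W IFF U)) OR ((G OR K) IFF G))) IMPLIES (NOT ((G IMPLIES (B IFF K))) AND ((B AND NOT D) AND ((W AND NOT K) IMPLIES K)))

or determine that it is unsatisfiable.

U: True, G: False, K: True, D: True, W: False, B: False

  (((U AND NOT G) IMPLIES ((B IFF G) IFF G)) OR ((NOT G IMPLIES (W IFF U)) OR ((G OR K) IFF G))) IMPLIES (NOT ((G IMPLIES (B IFF K))) AND ((B AND NOT D) AND ((W AND NOT K) IMPLIES K))) = True
    ((U AND NOT G) IMPLIES ((B IFF G) IFF G)) OR ((NOT G IMPLIES (W IFF U)) OR ((G OR K) IFF G)) = False
      (U AND NOT G) IMPLIES ((B IFF G) IFF G) = False
        U AND NOT G = True
          NOT G = True
        (B IFF G) IFF G = False
          B IFF G = True
      (NOT G IMPLIES (W IFF U)) OR ((G OR K) IFF G) = False
        NOT G IMPLIES (W IFF U) = False
          NOT G = True
          W IFF U = False
        (G OR K) IFF G = False
          G OR K = True
    NOT ((G IMPLIES (B IFF K))) AND ((B AND NOT D) AND ((W AND NOT K) IMPLIES K)) = False
      NOT ((G IMPLIES (B IFF K))) = False
        G IMPLIES (B IFF K) = True
          B IFF K = False
      (B AND NOT D) AND ((W AND NOT K) IMPLIES K) = False
        B AND NOT D = False
          NOT D = False
        (W AND NOT K) IMPLIES K = True
          W AND NOT K = False
            NOT K = False
The formula evaluates to True.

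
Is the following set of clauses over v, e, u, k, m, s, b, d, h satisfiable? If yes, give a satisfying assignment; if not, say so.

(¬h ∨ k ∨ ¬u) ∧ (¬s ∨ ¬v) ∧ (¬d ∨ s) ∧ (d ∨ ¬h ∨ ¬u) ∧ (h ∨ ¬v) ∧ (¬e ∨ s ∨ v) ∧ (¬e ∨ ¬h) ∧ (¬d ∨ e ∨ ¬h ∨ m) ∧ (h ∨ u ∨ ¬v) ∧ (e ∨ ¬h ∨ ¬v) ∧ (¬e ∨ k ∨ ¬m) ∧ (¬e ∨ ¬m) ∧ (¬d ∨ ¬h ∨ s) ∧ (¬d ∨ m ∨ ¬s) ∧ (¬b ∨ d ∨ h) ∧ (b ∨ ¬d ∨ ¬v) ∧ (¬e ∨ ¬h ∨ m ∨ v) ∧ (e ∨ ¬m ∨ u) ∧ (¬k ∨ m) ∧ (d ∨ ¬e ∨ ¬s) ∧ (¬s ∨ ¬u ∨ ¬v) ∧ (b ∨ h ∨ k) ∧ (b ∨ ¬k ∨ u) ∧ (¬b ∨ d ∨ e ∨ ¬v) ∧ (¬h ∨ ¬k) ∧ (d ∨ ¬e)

v = False, e = False, u = True, k = True, m = True, s = False, b = False, d = False, h = False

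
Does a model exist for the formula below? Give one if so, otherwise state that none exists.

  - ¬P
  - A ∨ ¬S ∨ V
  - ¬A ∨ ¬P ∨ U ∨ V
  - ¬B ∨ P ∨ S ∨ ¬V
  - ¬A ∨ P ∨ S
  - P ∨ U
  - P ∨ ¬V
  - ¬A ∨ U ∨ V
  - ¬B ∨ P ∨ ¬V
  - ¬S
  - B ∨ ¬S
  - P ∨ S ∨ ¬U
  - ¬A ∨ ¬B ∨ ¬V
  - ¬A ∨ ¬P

The formula is unsatisfiable.

Case P = True:
  Clause (¬P) is falsified — contradiction.
Case P = False:
  (P ∨ U) forces U = True.
  (P ∨ ¬V) forces V = False.
  (¬S) forces S = False.
  Clause (P ∨ S ∨ ¬U) is falsified — contradiction.
Both cases fail, so the formula is unsatisfiable.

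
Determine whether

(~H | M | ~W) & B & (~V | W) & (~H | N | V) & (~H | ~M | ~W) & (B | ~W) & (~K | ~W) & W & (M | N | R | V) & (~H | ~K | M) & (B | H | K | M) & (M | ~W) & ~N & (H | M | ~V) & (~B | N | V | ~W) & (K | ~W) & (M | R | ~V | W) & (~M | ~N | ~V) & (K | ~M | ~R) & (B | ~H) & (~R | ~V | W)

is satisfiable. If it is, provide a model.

No satisfying assignment exists.

Case B = True:
  (W) forces W = True.
  (~K | ~W) forces K = False.
  Clause (K | ~W) is falsified — contradiction.
Case B = False:
  Clause (B) is falsified — contradiction.
Both cases fail, so the formula is unsatisfiable.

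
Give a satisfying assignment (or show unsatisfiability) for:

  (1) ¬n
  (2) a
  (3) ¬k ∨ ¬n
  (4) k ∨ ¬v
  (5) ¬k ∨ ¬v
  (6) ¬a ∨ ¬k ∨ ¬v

n: False; a: True; v: False; k: True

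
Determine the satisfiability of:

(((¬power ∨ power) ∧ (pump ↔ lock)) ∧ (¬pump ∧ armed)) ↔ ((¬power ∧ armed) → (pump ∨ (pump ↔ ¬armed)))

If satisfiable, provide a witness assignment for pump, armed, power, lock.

pump: False, armed: True, power: False, lock: False

  (((¬power ∨ power) ∧ (pump ↔ lock)) ∧ (¬pump ∧ armed)) ↔ ((¬power ∧ armed) → (pump ∨ (pump ↔ ¬armed))) = True
    ((¬power ∨ power) ∧ (pump ↔ lock)) ∧ (¬pump ∧ armed) = True
      (¬power ∨ power) ∧ (pump ↔ lock) = True
        ¬power ∨ power = True
          ¬power = True
        pump ↔ lock = True
      ¬pump ∧ armed = True
        ¬pump = True
    (¬power ∧ armed) → (pump ∨ (pump ↔ ¬armed)) = True
      ¬power ∧ armed = True
        ¬power = True
      pump ∨ (pump ↔ ¬armed) = True
        pump ↔ ¬armed = True
          ¬armed = False
The formula evaluates to True.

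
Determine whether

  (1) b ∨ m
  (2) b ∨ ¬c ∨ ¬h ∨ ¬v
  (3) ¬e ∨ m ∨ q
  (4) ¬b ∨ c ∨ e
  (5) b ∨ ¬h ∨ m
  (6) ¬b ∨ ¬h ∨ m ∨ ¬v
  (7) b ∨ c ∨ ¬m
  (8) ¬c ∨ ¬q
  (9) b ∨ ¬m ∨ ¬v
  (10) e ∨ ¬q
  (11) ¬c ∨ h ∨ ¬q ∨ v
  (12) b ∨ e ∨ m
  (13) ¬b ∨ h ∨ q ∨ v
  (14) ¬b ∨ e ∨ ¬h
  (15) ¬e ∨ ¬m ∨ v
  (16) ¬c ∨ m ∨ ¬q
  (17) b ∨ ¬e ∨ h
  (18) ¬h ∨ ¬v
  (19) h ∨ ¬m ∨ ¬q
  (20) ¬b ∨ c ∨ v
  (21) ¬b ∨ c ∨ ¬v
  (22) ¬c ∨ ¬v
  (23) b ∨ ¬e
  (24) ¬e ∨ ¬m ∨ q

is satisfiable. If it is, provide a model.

Set b = False.
  then (b ∨ m) forces m = True.
  then (b ∨ c ∨ ¬m) forces c = True.
  then (¬c ∨ ¬q) forces q = False.
  then (b ∨ ¬m ∨ ¬v) forces v = False.
  then (¬e ∨ ¬m ∨ v) forces e = False.
Set h = False.
All clauses satisfied.

b=F, h=F, m=T, v=F, q=F, e=F, c=T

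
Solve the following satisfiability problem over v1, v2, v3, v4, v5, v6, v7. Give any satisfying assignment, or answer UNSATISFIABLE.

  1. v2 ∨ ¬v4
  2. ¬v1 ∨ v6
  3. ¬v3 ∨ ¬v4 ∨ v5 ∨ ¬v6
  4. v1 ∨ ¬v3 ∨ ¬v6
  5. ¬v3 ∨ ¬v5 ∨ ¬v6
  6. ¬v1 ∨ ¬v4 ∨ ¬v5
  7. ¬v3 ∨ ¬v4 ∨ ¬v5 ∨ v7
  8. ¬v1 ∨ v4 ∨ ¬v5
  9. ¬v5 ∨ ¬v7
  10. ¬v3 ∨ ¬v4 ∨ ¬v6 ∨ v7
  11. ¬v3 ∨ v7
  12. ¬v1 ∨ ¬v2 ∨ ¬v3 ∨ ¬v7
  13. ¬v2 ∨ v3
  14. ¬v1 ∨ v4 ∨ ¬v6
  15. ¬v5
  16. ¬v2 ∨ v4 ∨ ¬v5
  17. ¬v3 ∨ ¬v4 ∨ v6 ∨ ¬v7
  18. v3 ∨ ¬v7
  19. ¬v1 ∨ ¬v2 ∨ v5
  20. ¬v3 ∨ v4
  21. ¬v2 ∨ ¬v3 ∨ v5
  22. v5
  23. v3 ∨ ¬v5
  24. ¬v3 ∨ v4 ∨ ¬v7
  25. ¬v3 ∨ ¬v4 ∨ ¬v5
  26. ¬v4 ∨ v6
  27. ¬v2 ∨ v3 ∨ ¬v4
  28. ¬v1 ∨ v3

Case v5 = True:
  Clause (¬v5) is falsified — contradiction.
Case v5 = False:
  Clause (v5) is falsified — contradiction.
Both cases fail, so the formula is unsatisfiable.

The formula is unsatisfiable.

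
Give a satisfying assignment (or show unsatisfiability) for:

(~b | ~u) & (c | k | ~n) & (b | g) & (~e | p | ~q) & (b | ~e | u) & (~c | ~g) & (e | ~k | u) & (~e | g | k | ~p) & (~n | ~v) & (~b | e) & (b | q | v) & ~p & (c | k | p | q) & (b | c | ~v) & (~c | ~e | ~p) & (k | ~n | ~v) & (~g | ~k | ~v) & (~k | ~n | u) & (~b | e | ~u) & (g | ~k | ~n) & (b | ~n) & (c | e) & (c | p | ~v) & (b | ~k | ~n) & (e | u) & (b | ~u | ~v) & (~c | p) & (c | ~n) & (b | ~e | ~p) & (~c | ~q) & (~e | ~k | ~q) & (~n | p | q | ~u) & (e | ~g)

b: True, g: True, c: False, n: False, v: False, q: False, k: True, u: False, p: False, e: True

Unit clause (~p) forces p = False.
In (~c | p) only ~c is left, so c = False.
In (c | ~n) only ~n is left, so n = False.
In (c | e) only e is left, so e = True.
In (c | p | ~v) only ~v is left, so v = False.
In (~e | p | ~q) only ~q is left, so q = False.
In (b | q | v) only b is left, so b = True.
In (c | k | p | q) only k is left, so k = True.
In (~b | ~u) only ~u is left, so u = False.
Set g = True.
All clauses satisfied.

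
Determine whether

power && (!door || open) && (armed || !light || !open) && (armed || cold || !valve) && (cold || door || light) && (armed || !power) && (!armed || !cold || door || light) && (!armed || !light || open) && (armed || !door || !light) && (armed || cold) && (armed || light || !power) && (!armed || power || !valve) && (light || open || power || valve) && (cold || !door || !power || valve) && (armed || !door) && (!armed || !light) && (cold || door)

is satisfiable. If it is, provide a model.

Unit clause (power) forces power = True.
In (armed || !power) only armed is left, so armed = True.
In (!armed || !light) only !light is left, so light = False.
Try door = False:
  (cold || door || light) forces cold = True.
  clause (!armed || !cold || door || light) is falsified — backtrack.
So door = True.
  then (!door || open) forces open = True.
Set valve = True.
Set cold = True.
All clauses satisfied.

armed = True, door = True, open = True, power = True, valve = True, light = False, cold = True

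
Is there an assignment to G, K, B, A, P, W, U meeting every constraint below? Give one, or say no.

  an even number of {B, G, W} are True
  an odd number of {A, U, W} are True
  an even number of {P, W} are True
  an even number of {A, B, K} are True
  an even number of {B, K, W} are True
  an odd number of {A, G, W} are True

G=T, K=T, B=F, A=T, P=T, W=T, U=T

{B, G, W}: 2 true → even ✓
{A, U, W}: 3 true → odd ✓
{P, W}: 2 true → even ✓
{A, B, K}: 2 true → even ✓
{B, K, W}: 2 true → even ✓
{A, G, W}: 3 true → odd ✓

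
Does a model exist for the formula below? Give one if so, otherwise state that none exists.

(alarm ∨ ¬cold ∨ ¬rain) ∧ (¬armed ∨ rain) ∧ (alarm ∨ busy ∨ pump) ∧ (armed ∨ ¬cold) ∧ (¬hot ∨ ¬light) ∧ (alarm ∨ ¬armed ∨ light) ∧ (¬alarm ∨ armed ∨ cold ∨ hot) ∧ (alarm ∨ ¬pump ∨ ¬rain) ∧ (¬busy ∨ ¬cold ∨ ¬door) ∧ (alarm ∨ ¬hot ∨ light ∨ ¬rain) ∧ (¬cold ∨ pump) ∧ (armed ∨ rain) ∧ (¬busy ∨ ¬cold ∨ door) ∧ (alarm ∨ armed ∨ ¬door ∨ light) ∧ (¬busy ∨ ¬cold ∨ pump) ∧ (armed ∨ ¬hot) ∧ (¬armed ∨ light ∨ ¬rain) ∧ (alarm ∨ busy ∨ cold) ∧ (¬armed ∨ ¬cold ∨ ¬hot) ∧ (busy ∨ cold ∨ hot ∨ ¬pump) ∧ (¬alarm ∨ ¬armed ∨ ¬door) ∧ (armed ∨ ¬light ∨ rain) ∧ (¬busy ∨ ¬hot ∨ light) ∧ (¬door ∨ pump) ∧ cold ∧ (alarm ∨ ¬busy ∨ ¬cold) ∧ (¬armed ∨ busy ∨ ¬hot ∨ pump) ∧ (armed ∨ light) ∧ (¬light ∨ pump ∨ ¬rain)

busy: False; rain: True; hot: False; pump: True; alarm: True; cold: True; armed: True; light: True; door: False

Unit clause (cold) forces cold = True.
In (armed ∨ ¬cold) only armed is left, so armed = True.
In (¬cold ∨ pump) only pump is left, so pump = True.
In (¬armed ∨ ¬cold ∨ ¬hot) only ¬hot is left, so hot = False.
In (¬armed ∨ rain) only rain is left, so rain = True.
In (alarm ∨ ¬pump ∨ ¬rain) only alarm is left, so alarm = True.
In (¬armed ∨ light ∨ ¬rain) only light is left, so light = True.
In (¬alarm ∨ ¬armed ∨ ¬door) only ¬door is left, so door = False.
In (¬busy ∨ ¬cold ∨ door) only ¬busy is left, so busy = False.
All clauses satisfied.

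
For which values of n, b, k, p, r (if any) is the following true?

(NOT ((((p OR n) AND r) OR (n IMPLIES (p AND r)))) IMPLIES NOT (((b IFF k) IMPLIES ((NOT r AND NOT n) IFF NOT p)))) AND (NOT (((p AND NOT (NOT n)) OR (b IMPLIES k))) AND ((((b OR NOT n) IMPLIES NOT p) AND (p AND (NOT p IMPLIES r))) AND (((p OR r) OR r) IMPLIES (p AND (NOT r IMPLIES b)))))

Case p = True: the formula simplifies to (NOT ((r OR (n IMPLIES r))) IMPLIES NOT (((b IFF k) IMPLIES NOT ((NOT r AND NOT n))))) AND (NOT ((NOT (NOT n) OR (b IMPLIES k))) AND (NOT ((b OR NOT n)) AND (NOT r IMPLIES b))).
  n = True: the conjunct NOT ((NOT (NOT n) OR (b IMPLIES k))) becomes NOT ((True OR (b IMPLIES k))) = False.
  n = False: the conjunct NOT ((b OR NOT n)) becomes NOT ((b OR True)) = False.
Case p = False: the conjunct p is False.
Both cases fail — unsatisfiable.

Unsatisfiable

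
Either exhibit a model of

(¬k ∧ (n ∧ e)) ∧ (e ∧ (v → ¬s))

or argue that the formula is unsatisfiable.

k = False, s = True, e = True, v = False, n = True

  ¬k ∧ (n ∧ e) = True
    ¬k = True
    n ∧ e = True
  e ∧ (v → ¬s) = True
    v → ¬s = True
      ¬s = False
Both conjuncts True, so the formula holds.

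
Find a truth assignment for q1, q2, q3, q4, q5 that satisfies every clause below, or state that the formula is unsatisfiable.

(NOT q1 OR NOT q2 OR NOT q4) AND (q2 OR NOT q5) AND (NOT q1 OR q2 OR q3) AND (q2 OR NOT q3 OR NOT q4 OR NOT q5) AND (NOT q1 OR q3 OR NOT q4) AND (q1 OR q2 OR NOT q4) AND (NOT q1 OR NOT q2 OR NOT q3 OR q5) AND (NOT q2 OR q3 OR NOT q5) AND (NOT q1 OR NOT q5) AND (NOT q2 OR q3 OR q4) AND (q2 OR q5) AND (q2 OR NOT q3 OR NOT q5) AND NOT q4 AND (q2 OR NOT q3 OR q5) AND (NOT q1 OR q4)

q1 = False; q2 = True; q3 = True; q4 = False; q5 = False

Unit clause (NOT q4) forces q4 = False.
In (NOT q1 OR q4) only NOT q1 is left, so q1 = False.
Try q2 = False:
  (q2 OR NOT q5) forces q5 = False.
  clause (q2 OR q5) is falsified — backtrack.
So q2 = True.
  then (NOT q2 OR q3 OR q4) forces q3 = True.
Set q5 = False.
All clauses satisfied.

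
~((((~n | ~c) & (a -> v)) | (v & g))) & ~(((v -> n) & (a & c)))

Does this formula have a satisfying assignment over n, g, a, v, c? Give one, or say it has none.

n = True, g = True, a = False, v = False, c = True

  ~((((~n | ~c) & (a -> v)) | (v & g))) = True
    ((~n | ~c) & (a -> v)) | (v & g) = False
      (~n | ~c) & (a -> v) = False
        ~n | ~c = False
          ~n = False
          ~c = False
        a -> v = True
      v & g = False
  ~(((v -> n) & (a & c))) = True
    (v -> n) & (a & c) = False
      v -> n = True
      a & c = False
Both conjuncts True, so the formula holds.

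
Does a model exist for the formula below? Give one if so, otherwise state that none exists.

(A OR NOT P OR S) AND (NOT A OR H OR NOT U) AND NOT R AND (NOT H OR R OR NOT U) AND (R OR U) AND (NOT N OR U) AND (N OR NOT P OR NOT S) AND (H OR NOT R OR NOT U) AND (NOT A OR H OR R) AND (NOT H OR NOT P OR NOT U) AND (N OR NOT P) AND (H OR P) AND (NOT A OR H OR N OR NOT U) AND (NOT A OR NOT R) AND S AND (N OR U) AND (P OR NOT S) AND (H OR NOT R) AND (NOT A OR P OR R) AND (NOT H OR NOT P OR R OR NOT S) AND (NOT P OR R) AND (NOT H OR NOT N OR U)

Unsatisfiable — no assignment works.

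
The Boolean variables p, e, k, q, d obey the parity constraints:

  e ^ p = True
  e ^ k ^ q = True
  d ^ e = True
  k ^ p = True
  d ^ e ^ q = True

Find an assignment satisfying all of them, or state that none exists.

Adding constraints 1, 2, 3, 4, 5 mod 2: every variable appears an even number of times on the left, so the left side is 0.
But the right sides sum to 1 (mod 2). 0 ≠ 1 — the system is inconsistent.

Unsatisfiable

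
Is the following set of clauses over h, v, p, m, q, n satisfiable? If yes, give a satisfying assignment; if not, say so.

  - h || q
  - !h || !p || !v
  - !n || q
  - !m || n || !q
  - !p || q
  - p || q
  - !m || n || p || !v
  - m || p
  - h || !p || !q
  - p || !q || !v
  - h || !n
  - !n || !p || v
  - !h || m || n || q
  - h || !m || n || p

Set h = True.
Try v = True:
  (!h || !p || !v) forces p = False.
  (p || q) forces q = True.
  clause (p || !q || !v) is falsified — backtrack.
So v = False.
Set p = False.
  then (p || q) forces q = True.
  then (m || p) forces m = True.
  then (!m || n || !q) forces n = True.
All clauses satisfied.

h: True; v: False; p: False; m: True; q: True; n: True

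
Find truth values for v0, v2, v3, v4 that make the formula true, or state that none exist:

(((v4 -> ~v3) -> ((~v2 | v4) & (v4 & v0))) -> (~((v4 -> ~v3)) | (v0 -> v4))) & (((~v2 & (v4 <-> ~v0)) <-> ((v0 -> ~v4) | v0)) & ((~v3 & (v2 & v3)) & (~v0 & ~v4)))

Unsatisfiable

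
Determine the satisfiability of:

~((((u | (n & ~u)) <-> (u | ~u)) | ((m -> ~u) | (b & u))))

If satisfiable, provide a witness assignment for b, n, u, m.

No satisfying assignment exists.

Case u = True: the formula becomes ~((True | (~m | b))) = False.
Case u = False: the formula becomes ~((n | True)) = False.
Both cases fail — unsatisfiable.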